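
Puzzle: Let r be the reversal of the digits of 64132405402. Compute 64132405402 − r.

43681982256

Reverse of 64132405402 is 20450423146.
64132405402 − 20450423146 = 43681982256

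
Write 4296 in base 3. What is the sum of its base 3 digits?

4296 in base 3 is 12220010.
Digit sum: 1+2+2+2+0+0+1+0 = 8.

8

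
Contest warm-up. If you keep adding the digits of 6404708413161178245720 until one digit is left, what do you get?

9

6+4+0+4+7+0+8+4+1+3+1+6+1+1+7+8+2+4+5+7+2+0 = 81
8+1 = 9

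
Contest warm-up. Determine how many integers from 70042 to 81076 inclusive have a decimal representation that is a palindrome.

The integers in [70042, 81076] that have a decimal representation that is a palindrome: 70107, 70207, 70307, 70407, 70507, 70607, …, 80908, 81018.
110 qualify.

110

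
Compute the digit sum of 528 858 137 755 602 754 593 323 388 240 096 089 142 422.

185

5+2+8+8+5+8+1+3+7+7+5+5+6+0+2+7+5+4+5+9+3+3+2+3+3+8+8+2+4+0+0+9+6+0+8+9+1+4+2+4+2+2 = 185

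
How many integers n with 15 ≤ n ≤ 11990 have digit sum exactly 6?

The integers in [15, 11990] that have digit sum exactly 6: 15, 24, 33, 42, 51, 60, …, 11310, 11400.
119 qualify.

119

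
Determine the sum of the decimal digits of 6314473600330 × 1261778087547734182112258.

167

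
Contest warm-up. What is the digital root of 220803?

2+2+0+8+0+3 = 15
1+5 = 6

6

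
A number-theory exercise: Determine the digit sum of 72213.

15

7+2+2+1+3 = 15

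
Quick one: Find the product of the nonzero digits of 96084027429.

9×6×8×4×2×7×4×2×9 = 1741824

1741824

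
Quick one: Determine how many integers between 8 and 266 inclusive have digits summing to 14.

15

The integers in [8, 266] that have digits summing to 14: 59, 68, 77, 86, 95, 149, …, 257, 266.
15 qualify.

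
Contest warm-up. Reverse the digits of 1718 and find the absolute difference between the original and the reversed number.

Reverse of 1718 is 8171.
|1718 − 8171| = 6453

6453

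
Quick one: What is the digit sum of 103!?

103! = 99029007164861804075467152545817733490901658221144924830052805546998766658416222832141441073883538492653516385977292093222882134415149891584000000000000000000000000
Sum of its 164 digits: 621.

621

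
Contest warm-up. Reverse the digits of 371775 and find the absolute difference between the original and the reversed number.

205398

Reverse of 371775 is 577173.
|371775 − 577173| = 205398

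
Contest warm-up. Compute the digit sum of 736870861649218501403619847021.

7+3+6+8+7+0+8+6+1+6+4+9+2+1+8+5+0+1+4+0+3+6+1+9+8+4+7+0+2+1 = 127

127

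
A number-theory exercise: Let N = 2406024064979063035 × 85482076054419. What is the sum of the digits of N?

126

2406024064979063035 × 85482076054419 = 205671932111302628358756291301665
Sum of its 33 digits: 126.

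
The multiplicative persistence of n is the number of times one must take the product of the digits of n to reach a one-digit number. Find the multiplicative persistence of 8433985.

2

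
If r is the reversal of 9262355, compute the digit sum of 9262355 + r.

Reversal of 9262355 is 5532629; 9262355 + 5532629 = 14794984.
Digit sum of 14794984: 1+4+7+9+4+9+8+4 = 46.

46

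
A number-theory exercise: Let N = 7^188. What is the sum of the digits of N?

733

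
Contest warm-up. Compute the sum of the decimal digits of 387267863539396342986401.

122

3+8+7+2+6+7+8+6+3+5+3+9+3+9+6+3+4+2+9+8+6+4+0+1 = 122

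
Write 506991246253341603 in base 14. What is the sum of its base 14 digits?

91

506991246253341603 in base 14 is 338A8673677D4015.
Digit sum: 3+3+8+10+8+6+7+3+6+7+7+13+4+0+1+5 = 91.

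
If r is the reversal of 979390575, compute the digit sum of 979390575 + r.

45

Reversal of 979390575 is 575093979; 979390575 + 575093979 = 1554484554.
Digit sum of 1554484554: 1+5+5+4+4+8+4+5+5+4 = 45.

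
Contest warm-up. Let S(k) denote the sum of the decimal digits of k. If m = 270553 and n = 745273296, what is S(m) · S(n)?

990

S(270553) = 2+7+0+5+5+3 = 22.
S(745273296) = 7+4+5+2+7+3+2+9+6 = 45.
22 · 45 = 990.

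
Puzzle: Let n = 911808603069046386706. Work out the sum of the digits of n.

91

9+1+1+8+0+8+6+0+3+0+6+9+0+4+6+3+8+6+7+0+6 = 91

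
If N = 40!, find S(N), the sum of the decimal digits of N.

189

40! = 815915283247897734345611269596115894272000000000
Sum of its 48 digits: 189.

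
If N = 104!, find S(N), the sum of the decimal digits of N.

702

104! = 10299016745145627623848583864765044283053772454999072182325491776887871732475287174542709871683888003235965704141638377695179741979175588724736000000000000000000000000
Sum of its 167 digits: 702.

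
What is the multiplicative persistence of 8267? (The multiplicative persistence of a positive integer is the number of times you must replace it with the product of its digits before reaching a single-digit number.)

4

8267 → 672 → 84 → 32 → 6 (4 steps)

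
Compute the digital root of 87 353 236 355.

8+7+3+5+3+2+3+6+3+5+5 = 50
5+0 = 5
(Equivalently, 87 353 236 355 mod 9 = 5.)

5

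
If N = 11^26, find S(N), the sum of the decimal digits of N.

112

11^26 = 1191817653772720942460132761
Sum of its 28 digits: 112.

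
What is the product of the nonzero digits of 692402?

864

6×9×2×4×2 = 864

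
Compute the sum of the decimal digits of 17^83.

17^83 = 1340480418895698023067411176743717312981007012239556134605753941864386337047277655624320393544131928113
Sum of its 103 digits: 422.

422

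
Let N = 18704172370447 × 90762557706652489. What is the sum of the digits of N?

18704172370447 × 90762557706652489 = 1697638524127870913240402592583
Sum of its 31 digits: 133.

133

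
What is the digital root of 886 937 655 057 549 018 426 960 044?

5

8+8+6+9+3+7+6+5+5+0+5+7+5+4+9+0+1+8+4+2+6+9+6+0+0+4+4 = 131
1+3+1 = 5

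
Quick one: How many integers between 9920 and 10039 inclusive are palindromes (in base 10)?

The integers in [9920, 10039] that are palindromes (in base 10): 9999, 10001.
2 qualify.

2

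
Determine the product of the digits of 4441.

64

4×4×4×1 = 64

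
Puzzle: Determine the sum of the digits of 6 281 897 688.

6+2+8+1+8+9+7+6+8+8 = 63

63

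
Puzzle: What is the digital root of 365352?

3+6+5+3+5+2 = 24
2+4 = 6

6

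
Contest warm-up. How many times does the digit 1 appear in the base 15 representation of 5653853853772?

2

5653853853772 in base 15 is 9C10A43BA17.
The digit 1 appears 2 times.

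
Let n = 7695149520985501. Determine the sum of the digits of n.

76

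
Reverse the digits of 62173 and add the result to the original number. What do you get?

99299

Reverse of 62173 is 37126.
62173 + 37126 = 99299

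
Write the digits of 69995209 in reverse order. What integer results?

90259996

Reversing 69995209 gives 90259996.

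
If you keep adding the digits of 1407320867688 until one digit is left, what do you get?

1+4+0+7+3+2+0+8+6+7+6+8+8 = 60
6+0 = 6

6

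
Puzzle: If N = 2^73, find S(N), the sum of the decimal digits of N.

110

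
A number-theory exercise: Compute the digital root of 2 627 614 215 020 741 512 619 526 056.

8

2+6+2+7+6+1+4+2+1+5+0+2+0+7+4+1+5+1+2+6+1+9+5+2+6+0+5+6 = 98
9+8 = 17
1+7 = 8
(Equivalently, 2 627 614 215 020 741 512 619 526 056 mod 9 = 8.)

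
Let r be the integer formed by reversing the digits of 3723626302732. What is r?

Reversing 3723626302732 gives 2372036263273.

2372036263273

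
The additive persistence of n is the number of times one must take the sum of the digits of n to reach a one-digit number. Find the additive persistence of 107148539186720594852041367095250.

3

107148539186720594852041367095250 → 137 → 11 → 2 (3 steps)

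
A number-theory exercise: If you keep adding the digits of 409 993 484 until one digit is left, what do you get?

5

4+0+9+9+9+3+4+8+4 = 50
5+0 = 5
(Equivalently, 409 993 484 mod 9 = 5.)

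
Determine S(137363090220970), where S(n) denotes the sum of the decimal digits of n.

52

1+3+7+3+6+3+0+9+0+2+2+0+9+7+0 = 52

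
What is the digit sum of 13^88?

409

13^88 = 106417978041190602791946491060293881007083613449188338481130625710173112177685960349236066114669921
Sum of its 99 digits: 409.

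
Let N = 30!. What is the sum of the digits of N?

117

30! = 265252859812191058636308480000000
Sum of its 33 digits: 117.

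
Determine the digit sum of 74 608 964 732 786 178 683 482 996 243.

157

7+4+6+0+8+9+6+4+7+3+2+7+8+6+1+7+8+6+8+3+4+8+2+9+9+6+2+4+3 = 157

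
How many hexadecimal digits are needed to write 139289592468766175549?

17

139289592468766175549 in base 16 is 78D080A5CC9BBB13D, which has 17 digits.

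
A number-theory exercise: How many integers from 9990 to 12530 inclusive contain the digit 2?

The integers in [9990, 12530] that contain the digit 2: 9992, 10002, 10012, 10020, 10021, 10022, …, 12529, 12530.
1074 qualify.

1074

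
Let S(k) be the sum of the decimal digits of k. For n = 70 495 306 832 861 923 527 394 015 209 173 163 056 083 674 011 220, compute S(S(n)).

18

First digit sum: 189.
1+8+9 = 18.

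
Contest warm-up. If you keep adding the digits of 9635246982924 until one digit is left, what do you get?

9+6+3+5+2+4+6+9+8+2+9+2+4 = 69
6+9 = 15
1+5 = 6

6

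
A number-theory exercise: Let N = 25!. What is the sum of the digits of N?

25! = 15511210043330985984000000
Sum of its 26 digits: 72.

72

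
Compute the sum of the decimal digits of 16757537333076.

1+6+7+5+7+5+3+7+3+3+3+0+7+6 = 63

63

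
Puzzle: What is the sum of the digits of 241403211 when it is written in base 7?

33

241403211 in base 7 is 5660615310.
Digit sum: 5+6+6+0+6+1+5+3+1+0 = 33.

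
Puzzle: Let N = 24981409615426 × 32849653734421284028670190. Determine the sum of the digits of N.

171

24981409615426 × 32849653734421284028670190 = 820630655664486473785330887126090350940
Sum of its 39 digits: 171.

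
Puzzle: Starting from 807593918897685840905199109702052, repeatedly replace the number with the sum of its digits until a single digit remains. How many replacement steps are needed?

3

807593918897685840905199109702052 → 164 → 11 → 2 (3 steps)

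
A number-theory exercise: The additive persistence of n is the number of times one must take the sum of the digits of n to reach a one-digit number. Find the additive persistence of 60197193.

60197193 → 36 → 9 (2 steps)

2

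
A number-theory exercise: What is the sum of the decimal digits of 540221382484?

43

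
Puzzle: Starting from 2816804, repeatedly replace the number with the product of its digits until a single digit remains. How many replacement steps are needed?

1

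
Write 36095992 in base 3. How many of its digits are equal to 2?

6

36095992 in base 3 is 2111220212101121.
The digit 2 appears 6 times.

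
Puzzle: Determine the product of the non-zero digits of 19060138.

1296

1×9×6×1×3×8 = 1296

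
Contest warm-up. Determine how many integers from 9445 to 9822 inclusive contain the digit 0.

74

The integers in [9445, 9822] that contain the digit 0: 9450, 9460, 9470, 9480, 9490, 9500, …, 9810, 9820.
74 qualify.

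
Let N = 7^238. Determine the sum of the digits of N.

7^238 = 1359356985772222673912525832486008593246512306386360385493152427855126684513748727964683912063417803633438820618034833816238496449240860251267685706677093826177841992330973154842494572744891161703578449
Sum of its 202 digits: 925.

925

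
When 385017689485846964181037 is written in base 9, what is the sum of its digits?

109

385017689485846964181037 in base 9 is 4738664204262270416885374.
Digit sum: 4+7+3+8+6+6+4+2+0+4+2+6+2+2+7+0+4+1+6+8+8+5+3+7+4 = 109.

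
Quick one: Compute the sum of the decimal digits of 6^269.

6^269 = 210225964274934241825544991768463836354856449070776537520878906944001171095107695874542277635340754891241717639717698524126109285700950203546258026786712526131711378801115251219234207425547293099045082676330496
Sum of its 210 digits: 909.

909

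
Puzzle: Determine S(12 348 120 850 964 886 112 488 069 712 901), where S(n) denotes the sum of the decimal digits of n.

1+2+3+4+8+1+2+0+8+5+0+9+6+4+8+8+6+1+1+2+4+8+8+0+6+9+7+1+2+9+0+1 = 134

134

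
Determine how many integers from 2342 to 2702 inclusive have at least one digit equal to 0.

65

The integers in [2342, 2702] that have at least one digit equal to 0: 2350, 2360, 2370, 2380, 2390, 2400, …, 2701, 2702.
65 qualify.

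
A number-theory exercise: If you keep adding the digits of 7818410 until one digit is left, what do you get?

2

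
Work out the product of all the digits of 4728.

448

4×7×2×8 = 448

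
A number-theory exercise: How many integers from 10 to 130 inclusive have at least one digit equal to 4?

The integers in [10, 130] that have at least one digit equal to 4: 14, 24, 34, 40, 41, 42, …, 114, 124.
21 qualify.

21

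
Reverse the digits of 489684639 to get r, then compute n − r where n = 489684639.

-446802345

Reverse of 489684639 is 936486984.
489684639 − 936486984 = -446802345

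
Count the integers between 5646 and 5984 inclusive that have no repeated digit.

The integers in [5646, 5984] that have no repeated digit: 5647, 5648, 5649, 5670, 5671, 5672, …, 5983, 5984.
190 qualify.

190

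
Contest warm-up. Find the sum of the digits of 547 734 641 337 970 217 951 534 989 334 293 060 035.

171

5+4+7+7+3+4+6+4+1+3+3+7+9+7+0+2+1+7+9+5+1+5+3+4+9+8+9+3+3+4+2+9+3+0+6+0+0+3+5 = 171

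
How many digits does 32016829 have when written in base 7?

9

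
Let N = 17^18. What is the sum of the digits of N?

91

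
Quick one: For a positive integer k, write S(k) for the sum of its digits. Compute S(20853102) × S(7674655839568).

1659

S(20853102) = 2+0+8+5+3+1+0+2 = 21.
S(7674655839568) = 7+6+7+4+6+5+5+8+3+9+5+6+8 = 79.
21 · 79 = 1659.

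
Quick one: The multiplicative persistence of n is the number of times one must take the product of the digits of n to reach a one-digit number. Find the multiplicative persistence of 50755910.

50755910 → 0 (1 step)

1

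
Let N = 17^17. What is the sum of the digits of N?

98

17^17 = 827240261886336764177
Sum of its 21 digits: 98.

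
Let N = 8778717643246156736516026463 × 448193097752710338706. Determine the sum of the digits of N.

8778717643246156736516026463 × 448193097752710338706 = 3934560654822867651738683601061667788361989176878
Sum of its 49 digits: 254.

254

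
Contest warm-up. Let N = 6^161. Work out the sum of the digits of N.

6^161 = 191580504142377784355387485177051136638682107527604095280679264788269155043070783661564256129419692119158541159810364977709056
Sum of its 126 digits: 567.

567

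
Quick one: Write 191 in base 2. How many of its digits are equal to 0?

191 in base 2 is 10111111.
The digit 0 appears 1 time.

1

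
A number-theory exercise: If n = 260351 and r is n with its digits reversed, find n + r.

Reverse of 260351 is 153062.
260351 + 153062 = 413413

413413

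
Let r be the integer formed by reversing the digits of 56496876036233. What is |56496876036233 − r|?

Reverse of 56496876036233 is 33263067869465.
|56496876036233 − 33263067869465| = 23233808166768

23233808166768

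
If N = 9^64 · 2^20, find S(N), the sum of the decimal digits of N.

324

9^64 · 2^20 = 12362904583786812587660670781528493172382196398582232366812454977536
Sum of its 68 digits: 324.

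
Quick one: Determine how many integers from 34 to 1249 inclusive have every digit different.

785

The integers in [34, 1249] that have every digit different: 34, 35, 36, 37, 38, 39, …, 1248, 1249.
785 qualify.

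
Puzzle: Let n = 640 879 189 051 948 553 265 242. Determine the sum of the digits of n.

113

6+4+0+8+7+9+1+8+9+0+5+1+9+4+8+5+5+3+2+6+5+2+4+2 = 113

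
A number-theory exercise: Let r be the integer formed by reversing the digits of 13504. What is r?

Reversing 13504 gives 40531.

40531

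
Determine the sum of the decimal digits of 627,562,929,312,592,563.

84

6+2+7+5+6+2+9+2+9+3+1+2+5+9+2+5+6+3 = 84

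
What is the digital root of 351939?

3+5+1+9+3+9 = 30
3+0 = 3

3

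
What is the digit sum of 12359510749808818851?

1+2+3+5+9+5+1+0+7+4+9+8+0+8+8+1+8+8+5+1 = 93

93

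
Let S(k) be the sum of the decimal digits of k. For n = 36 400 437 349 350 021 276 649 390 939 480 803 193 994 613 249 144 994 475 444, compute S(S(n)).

First digit sum: 263.
2+6+3 = 11.

11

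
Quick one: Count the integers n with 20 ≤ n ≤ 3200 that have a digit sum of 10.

The integers in [20, 3200] that have a digit sum of 10: 28, 37, 46, 55, 64, 73, …, 3151, 3160.
177 qualify.

177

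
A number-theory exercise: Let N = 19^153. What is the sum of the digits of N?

19^153 = 4459651743768901196517993196934040348836341370206009592009153677079380959407892376354740013148944284972984025042628723104332685077600059155546639521554329379828929259619033472204611343831037559859
Sum of its 196 digits: 874.

874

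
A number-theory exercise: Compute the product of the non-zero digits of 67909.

3402

6×7×9×9 = 3402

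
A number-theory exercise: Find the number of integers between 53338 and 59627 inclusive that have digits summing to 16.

The integers in [53338, 59627] that have digits summing to 16: 53341, 53350, 53404, 53413, 53422, 53431, …, 59110, 59200.
133 qualify.

133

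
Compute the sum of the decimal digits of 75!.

432

75! = 24809140811395398091946477116594033660926243886570122837795894512655842677572867409443815424000000000000000000
Sum of its 110 digits: 432.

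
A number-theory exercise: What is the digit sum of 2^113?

2^113 = 10384593717069655257060992658440192
Sum of its 35 digits: 158.

158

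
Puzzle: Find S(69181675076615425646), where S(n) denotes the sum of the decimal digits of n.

95

6+9+1+8+1+6+7+5+0+7+6+6+1+5+4+2+5+6+4+6 = 95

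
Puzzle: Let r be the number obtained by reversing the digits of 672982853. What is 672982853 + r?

Reverse of 672982853 is 358289276.
672982853 + 358289276 = 1031272129

1031272129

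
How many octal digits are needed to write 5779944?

5779944 in base 8 is 26030750, which has 8 digits.

8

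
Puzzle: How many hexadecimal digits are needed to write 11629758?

11629758 in base 16 is B174BE, which has 6 digits.

6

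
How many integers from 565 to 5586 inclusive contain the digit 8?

1364

The integers in [565, 5586] that contain the digit 8: 568, 578, 580, 581, 582, 583, …, 5585, 5586.
1364 qualify.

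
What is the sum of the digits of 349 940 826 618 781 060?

82

3+4+9+9+4+0+8+2+6+6+1+8+7+8+1+0+6+0 = 82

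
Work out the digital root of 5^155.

2

The digital root of n equals n mod 9 (or 9 when 9 | n), so we need 5^155 mod 9.
5^155 ≡ 2 (mod 9), so the digital root is 2.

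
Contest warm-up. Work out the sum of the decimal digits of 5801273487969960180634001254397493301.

157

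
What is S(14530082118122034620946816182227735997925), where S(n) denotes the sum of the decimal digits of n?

1+4+5+3+0+0+8+2+1+1+8+1+2+2+0+3+4+6+2+0+9+4+6+8+1+6+1+8+2+2+2+7+7+3+5+9+9+7+9+2+5 = 165

165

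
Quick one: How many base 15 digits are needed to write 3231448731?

9

3231448731 in base 15 is 13DA61456, which has 9 digits.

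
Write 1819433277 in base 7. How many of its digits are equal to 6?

1819433277 in base 7 is 63041633124.
The digit 6 appears 2 times.

2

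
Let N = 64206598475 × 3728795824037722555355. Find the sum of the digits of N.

145

64206598475 × 3728795824037722555355 = 239413296269246805365129446083625
Sum of its 33 digits: 145.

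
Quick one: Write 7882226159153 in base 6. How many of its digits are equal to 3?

5

7882226159153 in base 6 is 24433013353525505.
The digit 3 appears 5 times.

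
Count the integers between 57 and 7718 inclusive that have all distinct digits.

4103

The integers in [57, 7718] that have all distinct digits: 57, 58, 59, 60, 61, 62, …, 7695, 7698.
4103 qualify.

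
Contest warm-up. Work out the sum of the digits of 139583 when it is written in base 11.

33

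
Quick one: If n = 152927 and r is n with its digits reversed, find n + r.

Reverse of 152927 is 729251.
152927 + 729251 = 882178

882178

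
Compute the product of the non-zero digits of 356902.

3×5×6×9×2 = 1620

1620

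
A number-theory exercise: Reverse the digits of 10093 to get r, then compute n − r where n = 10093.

Reverse of 10093 is 39001.
10093 − 39001 = -28908

-28908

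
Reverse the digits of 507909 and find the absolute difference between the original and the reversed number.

401796

Reverse of 507909 is 909705.
|507909 − 909705| = 401796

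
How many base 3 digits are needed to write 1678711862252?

26

1678711862252 in base 3 is 12221111001022112101011202, which has 26 digits.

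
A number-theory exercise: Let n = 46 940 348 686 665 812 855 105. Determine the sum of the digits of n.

4+6+9+4+0+3+4+8+6+8+6+6+6+5+8+1+2+8+5+5+1+0+5 = 110

110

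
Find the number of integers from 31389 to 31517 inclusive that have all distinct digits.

The integers in [31389, 31517] that have all distinct digits: 31402, 31405, 31406, 31407, 31408, 31409, …, 31508, 31509.
48 qualify.

48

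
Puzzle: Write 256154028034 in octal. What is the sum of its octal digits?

256154028034 in base 8 is 3564376044002.
Digit sum: 3+5+6+4+3+7+6+0+4+4+0+0+2 = 44.

44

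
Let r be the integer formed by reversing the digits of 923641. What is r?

146329

Reversing 923641 gives 146329.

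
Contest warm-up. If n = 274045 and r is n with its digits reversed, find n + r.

814517

Reverse of 274045 is 540472.
274045 + 540472 = 814517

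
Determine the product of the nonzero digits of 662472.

4032

6×6×2×4×7×2 = 4032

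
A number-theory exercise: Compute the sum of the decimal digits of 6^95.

6^95 = 84017312692910353150294530241519781447677946305678352821897115016653438976
Sum of its 74 digits: 324.

324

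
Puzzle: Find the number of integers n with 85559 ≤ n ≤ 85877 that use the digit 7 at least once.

147

The integers in [85559, 85877] that use the digit 7 at least once: 85567, 85570, 85571, 85572, 85573, 85574, …, 85876, 85877.
147 qualify.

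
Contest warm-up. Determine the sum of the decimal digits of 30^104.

216

30^104 = 4174557917929291781395335151101532308887070928208100000000000000000000000000000000000000000000000000000000000000000000000000000000000000000000000000000000
Sum of its 154 digits: 216.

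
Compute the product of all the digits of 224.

2×2×4 = 16

16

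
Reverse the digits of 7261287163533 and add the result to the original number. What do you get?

10614904985160

Reverse of 7261287163533 is 3353617821627.
7261287163533 + 3353617821627 = 10614904985160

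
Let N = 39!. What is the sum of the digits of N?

39! = 20397882081197443358640281739902897356800000000
Sum of its 47 digits: 189.

189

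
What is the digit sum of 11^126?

11^126 = 164239770663983842428729944161460543765069103903598725293152764807750085888709094508835726435584330249599258053105769109531957538761
Sum of its 132 digits: 622.

622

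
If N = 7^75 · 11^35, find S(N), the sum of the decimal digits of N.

7^75 · 11^35 = 6777928475505843427202240593427481941342635211862309656743526171206554903195907162861874096473081493
Sum of its 100 digits: 437.

437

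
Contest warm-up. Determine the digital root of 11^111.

The digital root of n equals n mod 9 (or 9 when 9 | n), so we need 11^111 mod 9.
11^111 ≡ 8 (mod 9), so the digital root is 8.

8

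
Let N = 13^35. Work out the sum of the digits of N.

169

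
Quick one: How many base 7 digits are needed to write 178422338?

10

178422338 in base 7 is 4264364513, which has 10 digits.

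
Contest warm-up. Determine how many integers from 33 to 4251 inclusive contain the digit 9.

1124

The integers in [33, 4251] that contain the digit 9: 39, 49, 59, 69, 79, 89, …, 4239, 4249.
1124 qualify.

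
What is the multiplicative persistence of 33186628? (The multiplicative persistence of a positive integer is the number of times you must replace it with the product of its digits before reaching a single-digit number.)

33186628 → 41472 → 224 → 16 → 6 (4 steps)

4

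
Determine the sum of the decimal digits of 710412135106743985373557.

7+1+0+4+1+2+1+3+5+1+0+6+7+4+3+9+8+5+3+7+3+5+5+7 = 97

97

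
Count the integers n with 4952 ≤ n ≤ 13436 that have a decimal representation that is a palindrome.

86

The integers in [4952, 13436] that have a decimal representation that is a palindrome: 4994, 5005, 5115, 5225, 5335, 5445, …, 13331, 13431.
86 qualify.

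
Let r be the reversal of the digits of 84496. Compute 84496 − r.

Reverse of 84496 is 69448.
84496 − 69448 = 15048

15048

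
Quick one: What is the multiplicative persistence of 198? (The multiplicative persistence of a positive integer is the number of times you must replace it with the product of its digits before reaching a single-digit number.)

3

198 → 72 → 14 → 4 (3 steps)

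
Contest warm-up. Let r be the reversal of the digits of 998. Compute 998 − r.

Reverse of 998 is 899.
998 − 899 = 99

99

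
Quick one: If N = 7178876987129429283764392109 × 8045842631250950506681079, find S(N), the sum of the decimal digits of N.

187

7178876987129429283764392109 × 8045842631250950506681079 = 57760114507552343263332610316161215130692925567205611
Sum of its 53 digits: 187.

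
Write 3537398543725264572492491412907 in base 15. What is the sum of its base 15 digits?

3537398543725264572492491412907 in base 15 is E01ED1376A8B33B8506DC94E07.
Digit sum: 14+0+1+14+13+1+3+7+6+10+8+11+3+3+11+8+5+0+6+13+12+9+4+14+0+7 = 183.

183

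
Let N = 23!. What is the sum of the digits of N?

99

23! = 25852016738884976640000
Sum of its 23 digits: 99.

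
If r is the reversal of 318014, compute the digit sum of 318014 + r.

34

Reversal of 318014 is 410813; 318014 + 410813 = 728827.
Digit sum of 728827: 7+2+8+8+2+7 = 34.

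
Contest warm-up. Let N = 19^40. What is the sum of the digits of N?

181

19^40 = 1413006104539009638843035501053457425807904438071201
Sum of its 52 digits: 181.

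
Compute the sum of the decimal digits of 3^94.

3^94 = 706965049015104706497203195837614914543357369
Sum of its 45 digits: 198.

198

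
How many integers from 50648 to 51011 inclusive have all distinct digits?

The integers in [50648, 51011] that have all distinct digits: 50648, 50649, 50671, 50672, 50673, 50674, …, 50986, 50987.
146 qualify.

146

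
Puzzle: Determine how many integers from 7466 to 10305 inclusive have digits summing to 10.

36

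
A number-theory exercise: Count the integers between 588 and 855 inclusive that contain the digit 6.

The integers in [588, 855] that contain the digit 6: 596, 600, 601, 602, 603, 604, …, 836, 846.
125 qualify.

125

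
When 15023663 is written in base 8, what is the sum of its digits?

15023663 in base 8 is 71237057.
Digit sum: 7+1+2+3+7+0+5+7 = 32.

32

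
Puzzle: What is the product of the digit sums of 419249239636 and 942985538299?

4234

S(419249239636) = 4+1+9+2+4+9+2+3+9+6+3+6 = 58.
S(942985538299) = 9+4+2+9+8+5+5+3+8+2+9+9 = 73.
58 · 73 = 4234.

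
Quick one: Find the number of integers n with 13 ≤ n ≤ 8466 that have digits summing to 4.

34

The integers in [13, 8466] that have digits summing to 4: 13, 22, 31, 40, 103, 112, …, 3100, 4000.
34 qualify.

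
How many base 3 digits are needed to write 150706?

150706 in base 3 is 21122201201, which has 11 digits.

11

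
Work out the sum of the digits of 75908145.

7+5+9+0+8+1+4+5 = 39

39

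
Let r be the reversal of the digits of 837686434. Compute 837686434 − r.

402999696

Reverse of 837686434 is 434686738.
837686434 − 434686738 = 402999696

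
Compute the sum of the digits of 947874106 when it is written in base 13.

46

947874106 in base 13 is 1214B926A.
Digit sum: 1+2+1+4+11+9+2+6+10 = 46.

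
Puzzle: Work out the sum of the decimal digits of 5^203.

5^203 = 7778769097326427133930080067225155300737815210901458916376395768487123542544229301479931028907142021196208236943903102655895054340362548828125
Sum of its 142 digits: 596.

596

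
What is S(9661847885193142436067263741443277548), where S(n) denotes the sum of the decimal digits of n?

175

9+6+6+1+8+4+7+8+8+5+1+9+3+1+4+2+4+3+6+0+6+7+2+6+3+7+4+1+4+4+3+2+7+7+5+4+8 = 175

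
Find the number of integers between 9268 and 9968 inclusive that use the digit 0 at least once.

The integers in [9268, 9968] that use the digit 0 at least once: 9270, 9280, 9290, 9300, 9301, 9302, …, 9950, 9960.
133 qualify.

133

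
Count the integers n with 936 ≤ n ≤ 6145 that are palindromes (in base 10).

59

The integers in [936, 6145] that are palindromes (in base 10): 939, 949, 959, 969, 979, 989, …, 6006, 6116.
59 qualify.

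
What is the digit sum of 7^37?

115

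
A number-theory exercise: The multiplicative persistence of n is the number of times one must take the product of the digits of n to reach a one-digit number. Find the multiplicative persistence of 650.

650 → 0 (1 step)

1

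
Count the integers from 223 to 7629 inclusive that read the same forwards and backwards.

The integers in [223, 7629] that read the same forwards and backwards: 232, 242, 252, 262, 272, 282, …, 7447, 7557.
143 qualify.

143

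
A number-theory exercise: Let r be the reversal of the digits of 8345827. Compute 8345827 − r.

1060389

Reverse of 8345827 is 7285438.
8345827 − 7285438 = 1060389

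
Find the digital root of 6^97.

The digital root of n equals n mod 9 (or 9 when 9 | n), so we need 6^97 mod 9.
6^97 ≡ 0 (mod 9), so the digital root is 9.

9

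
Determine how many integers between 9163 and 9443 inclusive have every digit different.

159

The integers in [9163, 9443] that have every digit different: 9163, 9164, 9165, 9167, 9168, 9170, …, 9437, 9438.
159 qualify.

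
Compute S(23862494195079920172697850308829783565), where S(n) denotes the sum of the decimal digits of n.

189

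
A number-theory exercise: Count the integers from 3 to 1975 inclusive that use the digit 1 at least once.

The integers in [3, 1975] that use the digit 1 at least once: 10, 11, 12, 13, 14, 15, …, 1974, 1975.
1246 qualify.

1246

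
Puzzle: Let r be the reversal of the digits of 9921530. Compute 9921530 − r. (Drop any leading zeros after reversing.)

Reverse of 9921530 is 351299.
9921530 − 351299 = 9570231

9570231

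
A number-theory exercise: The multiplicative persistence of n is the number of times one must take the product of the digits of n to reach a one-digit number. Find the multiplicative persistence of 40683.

40683 → 0 (1 step)

1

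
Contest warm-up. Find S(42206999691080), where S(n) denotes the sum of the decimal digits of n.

4+2+2+0+6+9+9+9+6+9+1+0+8+0 = 65

65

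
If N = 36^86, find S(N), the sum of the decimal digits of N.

36^86 = 69504842889850465003937437361477791133967604330890204501373930945428512785233633512028412478583419289257119930034025932198351141339136
Sum of its 134 digits: 567.

567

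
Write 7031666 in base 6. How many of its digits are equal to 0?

3

7031666 in base 6 is 410414002.
The digit 0 appears 3 times.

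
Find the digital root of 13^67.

4

The digital root of n equals n mod 9 (or 9 when 9 | n), so we need 13^67 mod 9.
13^67 ≡ 4 (mod 9), so the digital root is 4.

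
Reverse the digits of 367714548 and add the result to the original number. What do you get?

Reverse of 367714548 is 845417763.
367714548 + 845417763 = 1213132311

1213132311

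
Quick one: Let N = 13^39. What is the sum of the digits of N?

199

13^39 = 27783742160348572763840067510872319734178277
Sum of its 44 digits: 199.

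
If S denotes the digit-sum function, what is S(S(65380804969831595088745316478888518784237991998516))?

First digit sum: 276.
2+7+6 = 15.

15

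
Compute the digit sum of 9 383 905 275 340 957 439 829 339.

129

9+3+8+3+9+0+5+2+7+5+3+4+0+9+5+7+4+3+9+8+2+9+3+3+9 = 129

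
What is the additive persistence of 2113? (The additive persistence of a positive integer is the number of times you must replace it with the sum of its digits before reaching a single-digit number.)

2113 → 7 (1 step)

1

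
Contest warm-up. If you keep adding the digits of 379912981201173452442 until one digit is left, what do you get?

3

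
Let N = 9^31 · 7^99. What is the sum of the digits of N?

540

9^31 · 7^99 = 176288407273249691217358767975603468517984844989043787955462296848063911227804957628400132790357019804320190062687
Sum of its 114 digits: 540.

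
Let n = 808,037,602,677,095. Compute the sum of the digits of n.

68

8+0+8+0+3+7+6+0+2+6+7+7+0+9+5 = 68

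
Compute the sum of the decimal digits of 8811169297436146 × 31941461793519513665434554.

195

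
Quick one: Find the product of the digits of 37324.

3×7×3×2×4 = 504

504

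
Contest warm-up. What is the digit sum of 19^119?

667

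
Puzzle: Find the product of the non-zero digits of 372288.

5376

3×7×2×2×8×8 = 5376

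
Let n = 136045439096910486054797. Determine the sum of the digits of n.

1+3+6+0+4+5+4+3+9+0+9+6+9+1+0+4+8+6+0+5+4+7+9+7 = 110

110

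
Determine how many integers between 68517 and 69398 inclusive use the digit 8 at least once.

559

The integers in [68517, 69398] that use the digit 8 at least once: 68517, 68518, 68519, 68520, 68521, 68522, …, 69389, 69398.
559 qualify.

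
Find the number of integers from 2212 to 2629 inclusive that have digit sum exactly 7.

The integers in [2212, 2629] that have digit sum exactly 7: 2212, 2221, 2230, 2302, 2311, 2320, 2401, 2410, 2500.
9 qualify.

9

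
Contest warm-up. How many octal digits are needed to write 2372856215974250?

2372856215974250 in base 8 is 103341464366630552, which has 18 digits.

18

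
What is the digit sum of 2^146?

193

2^146 = 89202980794122492566142873090593446023921664
Sum of its 44 digits: 193.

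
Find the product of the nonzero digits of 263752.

2520

2×6×3×7×5×2 = 2520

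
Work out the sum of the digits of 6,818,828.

41

6+8+1+8+8+2+8 = 41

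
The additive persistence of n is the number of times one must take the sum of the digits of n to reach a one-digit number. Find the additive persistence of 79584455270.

79584455270 → 56 → 11 → 2 (3 steps)

3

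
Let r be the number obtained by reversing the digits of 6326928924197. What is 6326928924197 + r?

Reverse of 6326928924197 is 7914298296236.
6326928924197 + 7914298296236 = 14241227220433

14241227220433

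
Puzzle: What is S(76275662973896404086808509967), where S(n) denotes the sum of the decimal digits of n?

157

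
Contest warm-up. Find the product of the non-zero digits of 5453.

300

5×4×5×3 = 300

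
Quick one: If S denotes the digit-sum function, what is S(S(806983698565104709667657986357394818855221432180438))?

First digit sum: 258.
2+5+8 = 15.

15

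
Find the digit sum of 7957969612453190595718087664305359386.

7+9+5+7+9+6+9+6+1+2+4+5+3+1+9+0+5+9+5+7+1+8+0+8+7+6+6+4+3+0+5+3+5+9+3+8+6 = 191

191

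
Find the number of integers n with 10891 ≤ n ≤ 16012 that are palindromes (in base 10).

The integers in [10891, 16012] that are palindromes (in base 10): 10901, 11011, 11111, 11211, 11311, 11411, …, 15851, 15951.
51 qualify.

51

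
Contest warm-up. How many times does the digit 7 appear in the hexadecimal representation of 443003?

443003 in base 16 is 6C27B.
The digit 7 appears 1 time.

1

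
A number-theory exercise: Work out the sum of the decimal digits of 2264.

2+2+6+4 = 14

14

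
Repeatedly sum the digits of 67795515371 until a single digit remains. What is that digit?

6+7+7+9+5+5+1+5+3+7+1 = 56
5+6 = 11
1+1 = 2

2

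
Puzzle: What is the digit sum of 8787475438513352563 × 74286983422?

103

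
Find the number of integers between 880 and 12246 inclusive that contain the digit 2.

The integers in [880, 12246] that contain the digit 2: 882, 892, 902, 912, 920, 921, …, 12245, 12246.
3978 qualify.

3978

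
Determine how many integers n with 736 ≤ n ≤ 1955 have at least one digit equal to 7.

359

The integers in [736, 1955] that have at least one digit equal to 7: 736, 737, 738, 739, 740, 741, …, 1937, 1947.
359 qualify.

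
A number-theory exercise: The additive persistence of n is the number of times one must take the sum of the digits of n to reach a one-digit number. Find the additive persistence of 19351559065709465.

2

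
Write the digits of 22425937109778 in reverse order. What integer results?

Reversing 22425937109778 gives 87790173952422.

87790173952422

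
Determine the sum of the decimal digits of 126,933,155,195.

50

1+2+6+9+3+3+1+5+5+1+9+5 = 50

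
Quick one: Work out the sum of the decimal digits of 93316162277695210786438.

106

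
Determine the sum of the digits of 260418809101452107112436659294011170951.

2+6+0+4+1+8+8+0+9+1+0+1+4+5+2+1+0+7+1+1+2+4+3+6+6+5+9+2+9+4+0+1+1+1+7+0+9+5+1 = 136

136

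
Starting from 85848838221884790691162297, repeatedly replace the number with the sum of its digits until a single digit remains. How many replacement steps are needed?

85848838221884790691162297 → 136 → 10 → 1 (3 steps)

3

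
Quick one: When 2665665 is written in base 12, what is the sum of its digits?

2665665 in base 12 is A86769.
Digit sum: 10+8+6+7+6+9 = 46.

46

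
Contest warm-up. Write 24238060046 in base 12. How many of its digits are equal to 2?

24238060046 in base 12 is 484533B152.
The digit 2 appears 1 time.

1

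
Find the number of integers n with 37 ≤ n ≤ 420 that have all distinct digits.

The integers in [37, 420] that have all distinct digits: 37, 38, 39, 40, 41, 42, …, 419, 420.
290 qualify.

290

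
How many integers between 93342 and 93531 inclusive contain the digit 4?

The integers in [93342, 93531] that contain the digit 4: 93342, 93343, 93344, 93345, 93346, 93347, …, 93514, 93524.
116 qualify.

116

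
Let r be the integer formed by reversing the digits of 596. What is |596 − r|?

Reverse of 596 is 695.
|596 − 695| = 99

99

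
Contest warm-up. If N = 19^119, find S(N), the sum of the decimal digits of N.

19^119 = 148483608503052950009621385563139543468649964072922220255270061385012532361207658886096608998707358679840406075295745638380917426402026905421934013185979
Sum of its 153 digits: 667.

667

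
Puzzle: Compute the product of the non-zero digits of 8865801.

15360

8×8×6×5×8×1 = 15360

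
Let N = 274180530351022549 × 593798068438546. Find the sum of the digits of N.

172

274180530351022549 × 593798068438546 = 162807869325893326283954866773754
Sum of its 33 digits: 172.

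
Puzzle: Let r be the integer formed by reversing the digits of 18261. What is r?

Reversing 18261 gives 16281.

16281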